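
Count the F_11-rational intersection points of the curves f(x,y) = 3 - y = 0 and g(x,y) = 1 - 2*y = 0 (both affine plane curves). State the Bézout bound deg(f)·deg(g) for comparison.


Common zeros: ∅; count = 0; Bézout bound = 1.

deg(f) = 1, deg(g) = 1, so Bézout bound = 1.
Scan x ∈ F_11. For each x, list the y ∈ F_11 with f(x, y) ≡ 0 and those with g(x, y) ≡ 0 (mod 11); the common zeros in that column are the intersection.
  x = 0: f ≡ 0 at y ∈ {3}; g ≡ 0 at y ∈ {6}; common: ∅.
  x = 1: f ≡ 0 at y ∈ {3}; g ≡ 0 at y ∈ {6}; common: ∅.
  x = 2: f ≡ 0 at y ∈ {3}; g ≡ 0 at y ∈ {6}; common: ∅.
  x = 3: f ≡ 0 at y ∈ {3}; g ≡ 0 at y ∈ {6}; common: ∅.
  x = 4: f ≡ 0 at y ∈ {3}; g ≡ 0 at y ∈ {6}; common: ∅.
  x = 5: f ≡ 0 at y ∈ {3}; g ≡ 0 at y ∈ {6}; common: ∅.
  x = 6: f ≡ 0 at y ∈ {3}; g ≡ 0 at y ∈ {6}; common: ∅.
  x = 7: f ≡ 0 at y ∈ {3}; g ≡ 0 at y ∈ {6}; common: ∅.
  x = 8: f ≡ 0 at y ∈ {3}; g ≡ 0 at y ∈ {6}; common: ∅.
  x = 9: f ≡ 0 at y ∈ {3}; g ≡ 0 at y ∈ {6}; common: ∅.
  x = 10: f ≡ 0 at y ∈ {3}; g ≡ 0 at y ∈ {6}; common: ∅.
Collecting: common zeros = ∅, so the count is 0.
Comparison with the Bézout bound: 0 ≤ 1 = deg(f)·deg(g), as expected for curves with no common component (the affine F_11-count falls short of the bound because intersections may lie at infinity, over extension fields, or carry multiplicity).


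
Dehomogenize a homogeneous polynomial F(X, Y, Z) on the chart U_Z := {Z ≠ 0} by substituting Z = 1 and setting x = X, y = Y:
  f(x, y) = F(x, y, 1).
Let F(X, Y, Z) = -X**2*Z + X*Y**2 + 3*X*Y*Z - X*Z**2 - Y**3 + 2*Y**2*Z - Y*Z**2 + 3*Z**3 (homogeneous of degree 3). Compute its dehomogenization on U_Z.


f(x, y) = -x**2 + x*y**2 + 3*x*y - x - y**3 + 2*y**2 - y + 3

On U_Z we set Z = 1. Each monomial c·X^i·Y^j·Z^k in F becomes c·x^i·y^j·1^k = c·x^i·y^j.
Substituting Z = 1: F(X, Y, 1) = -x**2 + x*y**2 + 3*x*y - x - y**3 + 2*y**2 - y + 3.
Note: deg(f) ≤ deg(F) = 3; strict inequality happens when F is divisible by Z (lost terms).


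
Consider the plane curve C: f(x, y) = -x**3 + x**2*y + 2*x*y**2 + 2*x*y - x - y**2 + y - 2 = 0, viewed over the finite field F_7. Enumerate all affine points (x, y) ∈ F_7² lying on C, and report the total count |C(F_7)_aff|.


Affine F_7-points: {(0, 4), (1, 4), (1, 6), (2, 1), (2, 3), (3, 4), (4, 0), (5, 5), (6, 0)}; count = 9.

For each of the 49 pairs (x, y) ∈ F_7², evaluate f(x, y) mod 7. Record the zeros.
  x = 0: [0↦5, 1↦5, 2↦3, 3↦6, 4↦0, 5↦6, 6↦3]  zeros at y ∈ {4}
  x = 1: [0↦3, 1↦1, 2↦1, 3↦3, 4↦0, 5↦6, 6↦0]  zeros at y ∈ {4, 6}
  x = 2: [0↦2, 1↦0, 2↦4, 3↦0, 4↦2, 5↦3, 6↦3]  zeros at y ∈ {1, 3}
  x = 3: [0↦3, 1↦3, 2↦6, 3↦5, 4↦0, 5↦5, 6↦6]  zeros at y ∈ {4}
  x = 4: [0↦0, 1↦4, 2↦1, 3↦5, 4↦2, 5↦6, 6↦3]  zeros at y ∈ {0}
  x = 5: [0↦1, 1↦4, 2↦4, 3↦1, 4↦2, 5↦0, 6↦2]  zeros at y ∈ {5}
  x = 6: [0↦0, 1↦4, 2↦2, 3↦1, 4↦1, 5↦2, 6↦4]  zeros at y ∈ {0}
Collecting zeros: affine points = {(0, 4), (1, 4), (1, 6), (2, 1), (2, 3), (3, 4), (4, 0), (5, 5), (6, 0)}.
Total count |C(F_7)_aff| = 9.


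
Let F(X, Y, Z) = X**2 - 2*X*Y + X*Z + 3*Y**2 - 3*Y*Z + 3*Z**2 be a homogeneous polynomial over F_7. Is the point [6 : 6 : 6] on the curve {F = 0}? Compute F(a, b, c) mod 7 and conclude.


F(6,6,6) ≡ 3 (mod 7); P is NOT on the curve.

Evaluate F(6, 6, 6) term-by-term (mod 7).
  X**2 ↦ 1·36·1·1 = 36
  -2*X*Y ↦ -2·6·6·1 = -72
  X*Z ↦ 1·6·1·6 = 36
  3*Y**2 ↦ 3·1·36·1 = 108
  -3*Y*Z ↦ -3·1·6·6 = -108
  3*Z**2 ↦ 3·1·1·36 = 108
Sum: F(6, 6, 6) = (36) + (-72) + (36) + (108) + (-108) + (108) = 108.
Reducing mod 7: 108 ≡ 3 (mod 7).
Since F(a, b, c) ≡ 3 ≠ 0 (mod 7), P does NOT lie on the curve.


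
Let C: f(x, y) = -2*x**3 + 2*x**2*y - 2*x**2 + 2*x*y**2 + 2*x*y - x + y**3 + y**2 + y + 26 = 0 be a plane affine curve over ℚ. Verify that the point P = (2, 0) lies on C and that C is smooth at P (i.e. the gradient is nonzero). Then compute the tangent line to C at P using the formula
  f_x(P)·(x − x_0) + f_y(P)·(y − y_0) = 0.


Tangent line at P: -33*x + 13*y + 66 = 0.

Step 1: f(2, 0) = 0, so P lies on C.
Step 2: partial derivatives
  f_x(x, y) = -6*x**2 + 4*x*y - 4*x + 2*y**2 + 2*y - 1, f_y(x, y) = 2*x**2 + 4*x*y + 2*x + 3*y**2 + 2*y + 1.
  f_x(P) = -33, f_y(P) = 13 (gradient nonzero, so P is smooth).
Step 3: tangent line at P: -33·(x − 2) + 13·(y − 0) = 0.
Expanding: -33*x + 13*y + 66 = 0.


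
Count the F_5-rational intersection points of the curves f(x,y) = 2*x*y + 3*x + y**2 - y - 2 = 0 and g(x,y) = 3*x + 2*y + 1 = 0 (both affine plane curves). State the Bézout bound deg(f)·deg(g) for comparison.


Common zeros: {(0, 2)}; count = 1; Bézout bound = 2.

deg(f) = 2, deg(g) = 1, so Bézout bound = 2.
Scan x ∈ F_5. For each x, list the y ∈ F_5 with f(x, y) ≡ 0 and those with g(x, y) ≡ 0 (mod 5); the common zeros in that column are the intersection.
  x = 0: f ≡ 0 at y ∈ {2, 4}; g ≡ 0 at y ∈ {2}; common: {2}.
  x = 1: f ≡ 0 at y ∈ ∅; g ≡ 0 at y ∈ {3}; common: ∅.
  x = 2: f ≡ 0 at y ∈ ∅; g ≡ 0 at y ∈ {4}; common: ∅.
  x = 3: f ≡ 0 at y ∈ ∅; g ≡ 0 at y ∈ {0}; common: ∅.
  x = 4: f ≡ 0 at y ∈ {0, 3}; g ≡ 0 at y ∈ {1}; common: ∅.
Collecting: common zeros = {(0, 2)}, so the count is 1.
Comparison with the Bézout bound: 1 ≤ 2 = deg(f)·deg(g), as expected for curves with no common component (the affine F_5-count falls short of the bound because intersections may lie at infinity, over extension fields, or carry multiplicity).


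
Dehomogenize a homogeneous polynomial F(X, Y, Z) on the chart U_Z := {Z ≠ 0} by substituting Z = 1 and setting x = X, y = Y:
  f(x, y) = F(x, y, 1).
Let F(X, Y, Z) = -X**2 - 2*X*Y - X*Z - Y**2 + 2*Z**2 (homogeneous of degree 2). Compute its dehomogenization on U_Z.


f(x, y) = -x**2 - 2*x*y - x - y**2 + 2

On U_Z we set Z = 1. Each monomial c·X^i·Y^j·Z^k in F becomes c·x^i·y^j·1^k = c·x^i·y^j.
Substituting Z = 1: F(X, Y, 1) = -x**2 - 2*x*y - x - y**2 + 2.
Note: deg(f) ≤ deg(F) = 2; strict inequality happens when F is divisible by Z (lost terms).


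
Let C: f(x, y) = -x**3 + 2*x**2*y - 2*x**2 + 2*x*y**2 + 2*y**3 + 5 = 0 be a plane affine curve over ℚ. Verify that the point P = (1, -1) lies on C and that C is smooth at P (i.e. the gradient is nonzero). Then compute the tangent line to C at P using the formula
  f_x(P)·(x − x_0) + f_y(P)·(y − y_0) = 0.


Tangent line at P: -9*x + 4*y + 13 = 0.

Step 1: f(1, -1) = 0, so P lies on C.
Step 2: partial derivatives
  f_x(x, y) = -3*x**2 + 4*x*y - 4*x + 2*y**2, f_y(x, y) = 2*x**2 + 4*x*y + 6*y**2.
  f_x(P) = -9, f_y(P) = 4 (gradient nonzero, so P is smooth).
Step 3: tangent line at P: -9·(x − 1) + 4·(y − -1) = 0.
Expanding: -9*x + 4*y + 13 = 0.


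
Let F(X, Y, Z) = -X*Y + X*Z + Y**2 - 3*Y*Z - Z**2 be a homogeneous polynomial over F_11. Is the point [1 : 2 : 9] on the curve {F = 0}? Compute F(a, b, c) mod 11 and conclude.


F(1,2,9) ≡ 8 (mod 11); P is NOT on the curve.

Evaluate F(1, 2, 9) term-by-term (mod 11).
  -X*Y ↦ -1·1·2·1 = -2
  X*Z ↦ 1·1·1·9 = 9
  Y**2 ↦ 1·1·4·1 = 4
  -3*Y*Z ↦ -3·1·2·9 = -54
  -Z**2 ↦ -1·1·1·81 = -81
Sum: F(1, 2, 9) = (-2) + (9) + (4) + (-54) + (-81) = -124.
Reducing mod 11: -124 ≡ 8 (mod 11).
Since F(a, b, c) ≡ 8 ≠ 0 (mod 11), P does NOT lie on the curve.


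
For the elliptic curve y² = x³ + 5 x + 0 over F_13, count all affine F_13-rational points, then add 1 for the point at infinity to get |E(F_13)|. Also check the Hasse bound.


Affine points = {(0, 0), (3, 4), (3, 9), (6, 5), (6, 8), (7, 1), (7, 12), (10, 6), (10, 7)}; affine count = 9; |E(F_13)| = 10.

Discriminant check: Δ ∝ 4a³ + 27b² = 4·5³ + 27·0² = 4·125 + 27·0 ≡ 6 (mod 13). Nonzero ⇒ E is nonsingular.
For each x ∈ F_13, compute rhs = x³ + 5·x + 0 mod 13, then count y ∈ F_13 with y² ≡ rhs.
  x = 0: rhs = 0, matching y values: 0 (1 points).
  x = 1: rhs = 6, matching y values: none (0 points).
  x = 2: rhs = 5, matching y values: none (0 points).
  x = 3: rhs = 3, matching y values: 4, 9 (2 points).
  x = 4: rhs = 6, matching y values: none (0 points).
  x = 5: rhs = 7, matching y values: none (0 points).
  x = 6: rhs = 12, matching y values: 5, 8 (2 points).
  x = 7: rhs = 1, matching y values: 1, 12 (2 points).
  x = 8: rhs = 6, matching y values: none (0 points).
  x = 9: rhs = 7, matching y values: none (0 points).
  x = 10: rhs = 10, matching y values: 6, 7 (2 points).
  x = 11: rhs = 8, matching y values: none (0 points).
  x = 12: rhs = 7, matching y values: none (0 points).
Total affine count: 9.
Full point count |E(F_13)| = 9 + 1 = 10.
Hasse bound: |10 − (13+1)| = |-4| = 4 ≤ 2√13 ≈ 7.2111 ✓.


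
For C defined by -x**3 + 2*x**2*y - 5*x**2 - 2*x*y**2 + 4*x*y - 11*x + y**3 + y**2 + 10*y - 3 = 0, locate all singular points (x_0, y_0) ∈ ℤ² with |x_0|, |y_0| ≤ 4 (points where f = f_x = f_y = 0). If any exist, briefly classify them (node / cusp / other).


Singular points: {(-3, -2)}; classification: cusp.

Compute partial derivatives:
  f_x = -3*x**2 + 4*x*y - 10*x - 2*y**2 + 4*y - 11.
  f_y = 2*x**2 - 4*x*y + 4*x + 3*y**2 + 2*y + 10.
Scan x_0 ∈ {−4, ..., 4}. For each x_0, f_y(x_0, y) is a polynomial in y; find its integer roots y ∈ {−4, ..., 4}, then test f_x and f at those candidates.
  x = -4: f_y(-4, y) = 3*y**2 + 18*y + 26; no integer root y with |y| ≤ 4.
  x = -3: f_y(-3, y) = 3*y**2 + 14*y + 16; vanishes at y ∈ {-2}. (-3, -2): f_x = 0, f = 0 — SINGULAR.
  x = -2: f_y(-2, y) = 3*y**2 + 10*y + 10; no integer root y with |y| ≤ 4.
  x = -1: f_y(-1, y) = 3*y**2 + 6*y + 8; no integer root y with |y| ≤ 4.
  x = 0: f_y(0, y) = 3*y**2 + 2*y + 10; no integer root y with |y| ≤ 4.
  x = 1: f_y(1, y) = 3*y**2 - 2*y + 16; no integer root y with |y| ≤ 4.
  x = 2: f_y(2, y) = 3*y**2 - 6*y + 26; no integer root y with |y| ≤ 4.
  x = 3: f_y(3, y) = 3*y**2 - 10*y + 40; no integer root y with |y| ≤ 4.
  x = 4: f_y(4, y) = 3*y**2 - 14*y + 58; no integer root y with |y| ≤ 4.
Only singular point on the grid: (-3, -2).
Classify: substitute x = -3 + u, y = -2 + v and expand: f = -u**3 + 2*u**2*v - 2*u*v**2 + v**3 + v**2.
No constant or linear terms (consistent with a singular point). Quadratic part: v**2. Cubic part: -u**3 + 2*u**2*v - 2*u*v**2 + v**3.
The quadratic part v**2 is a perfect square, so there is a single (double) tangent line v = 0, i.e. y = -2. Restricting the cubic part to that line (v = 0) leaves -u**3 ≠ 0, so f is not divisible by v and the branch is v² ≈ u**3 to lowest order — this is a cusp.
Classification: cusp.


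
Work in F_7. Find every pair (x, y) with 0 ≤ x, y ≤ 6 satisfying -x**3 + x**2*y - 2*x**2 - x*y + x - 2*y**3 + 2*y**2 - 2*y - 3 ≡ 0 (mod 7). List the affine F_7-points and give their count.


Affine F_7-points: {(1, 1), (2, 5), (4, 5)}; count = 3.

For each of the 49 pairs (x, y) ∈ F_7², evaluate f(x, y) mod 7. Record the zeros.
  x = 0: [0↦4, 1↦2, 2↦6, 3↦4, 4↦5, 5↦4, 6↦3]  zeros at y ∈ ∅
  x = 1: [0↦2, 1↦0, 2↦4, 3↦2, 4↦3, 5↦2, 6↦1]  zeros at y ∈ {1}
  x = 2: [0↦4, 1↦4, 2↦3, 3↦3, 4↦6, 5↦0, 6↦1]  zeros at y ∈ {5}
  x = 3: [0↦4, 1↦1, 2↦4, 3↦1, 4↦1, 5↦6, 6↦4]  zeros at y ∈ ∅
  x = 4: [0↦3, 1↦6, 2↦1, 3↦4, 4↦3, 5↦0, 6↦4]  zeros at y ∈ {5}
  x = 5: [0↦2, 1↦6, 2↦2, 3↦6, 4↦6, 5↦4, 6↦2]  zeros at y ∈ ∅
  x = 6: [0↦2, 1↦2, 2↦1, 3↦1, 4↦4, 5↦5, 6↦6]  zeros at y ∈ ∅
Collecting zeros: affine points = {(1, 1), (2, 5), (4, 5)}.
Total count |C(F_7)_aff| = 3.


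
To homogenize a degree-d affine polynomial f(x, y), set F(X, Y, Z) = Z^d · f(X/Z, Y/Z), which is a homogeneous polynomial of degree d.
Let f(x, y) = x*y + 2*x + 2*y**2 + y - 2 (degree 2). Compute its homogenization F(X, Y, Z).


F(X, Y, Z) = X*Y + 2*X*Z + 2*Y**2 + Y*Z - 2*Z**2

deg(f) = 2.
Substitute x = X/Z, y = Y/Z into f, then multiply by Z^2.
  monomial 1·x^1·y^1 ↦ 1·X^1·Y^1·Z^0.
  monomial 2·x^1·y^0 ↦ 2·X^1·Y^0·Z^1.
  monomial 2·x^0·y^2 ↦ 2·X^0·Y^2·Z^0.
  monomial 1·x^0·y^1 ↦ 1·X^0·Y^1·Z^1.
  monomial -2·x^0·y^0 ↦ -2·X^0·Y^0·Z^2.
Collecting: F(X, Y, Z) = X*Y + 2*X*Z + 2*Y**2 + Y*Z - 2*Z**2.


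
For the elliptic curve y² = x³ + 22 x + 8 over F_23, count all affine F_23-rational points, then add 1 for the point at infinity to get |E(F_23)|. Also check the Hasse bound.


Affine points = {(0, 10), (0, 13), (1, 10), (1, 13), (3, 3), (3, 20), (5, 6), (5, 17), (8, 11), (8, 12), (10, 3), (10, 20), (14, 1), (14, 22), (18, 7), (18, 16), (21, 5), (21, 18), (22, 10), (22, 13)}; affine count = 20; |E(F_23)| = 21.

Discriminant check: Δ ∝ 4a³ + 27b² = 4·22³ + 27·8² = 4·10648 + 27·64 ≡ 22 (mod 23). Nonzero ⇒ E is nonsingular.
For each x ∈ F_23, compute rhs = x³ + 22·x + 8 mod 23, then count y ∈ F_23 with y² ≡ rhs.
  x = 0: rhs = 8, matching y values: 10, 13 (2 points).
  x = 1: rhs = 8, matching y values: 10, 13 (2 points).
  x = 2: rhs = 14, matching y values: none (0 points).
  x = 3: rhs = 9, matching y values: 3, 20 (2 points).
  x = 4: rhs = 22, matching y values: none (0 points).
  x = 5: rhs = 13, matching y values: 6, 17 (2 points).
  x = 6: rhs = 11, matching y values: none (0 points).
  x = 7: rhs = 22, matching y values: none (0 points).
  x = 8: rhs = 6, matching y values: 11, 12 (2 points).
  x = 9: rhs = 15, matching y values: none (0 points).
  x = 10: rhs = 9, matching y values: 3, 20 (2 points).
  x = 11: rhs = 17, matching y values: none (0 points).
  x = 12: rhs = 22, matching y values: none (0 points).
  x = 13: rhs = 7, matching y values: none (0 points).
  x = 14: rhs = 1, matching y values: 1, 22 (2 points).
  x = 15: rhs = 10, matching y values: none (0 points).
  x = 16: rhs = 17, matching y values: none (0 points).
  x = 17: rhs = 5, matching y values: none (0 points).
  x = 18: rhs = 3, matching y values: 7, 16 (2 points).
  x = 19: rhs = 17, matching y values: none (0 points).
  x = 20: rhs = 7, matching y values: none (0 points).
  x = 21: rhs = 2, matching y values: 5, 18 (2 points).
  x = 22: rhs = 8, matching y values: 10, 13 (2 points).
Total affine count: 20.
Full point count |E(F_23)| = 20 + 1 = 21.
Hasse bound: |21 − (23+1)| = |-3| = 3 ≤ 2√23 ≈ 9.5917 ✓.


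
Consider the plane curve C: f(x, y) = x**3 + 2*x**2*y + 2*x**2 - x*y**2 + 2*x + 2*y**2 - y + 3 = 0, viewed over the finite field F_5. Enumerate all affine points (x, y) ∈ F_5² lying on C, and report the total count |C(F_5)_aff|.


Affine F_5-points: {(1, 1), (1, 3), (2, 1), (3, 1)}; count = 4.

For each of the 25 pairs (x, y) ∈ F_5², evaluate f(x, y) mod 5. Record the zeros.
  x = 0: [0↦3, 1↦4, 2↦4, 3↦3, 4↦1]  zeros at y ∈ ∅
  x = 1: [0↦3, 1↦0, 2↦4, 3↦0, 4↦3]  zeros at y ∈ {1, 3}
  x = 2: [0↦3, 1↦0, 2↦2, 3↦4, 4↦1]  zeros at y ∈ {1}
  x = 3: [0↦4, 1↦0, 2↦4, 3↦1, 4↦1]  zeros at y ∈ {1}
  x = 4: [0↦2, 1↦1, 2↦1, 3↦2, 4↦4]  zeros at y ∈ ∅
Collecting zeros: affine points = {(1, 1), (1, 3), (2, 1), (3, 1)}.
Total count |C(F_5)_aff| = 4.


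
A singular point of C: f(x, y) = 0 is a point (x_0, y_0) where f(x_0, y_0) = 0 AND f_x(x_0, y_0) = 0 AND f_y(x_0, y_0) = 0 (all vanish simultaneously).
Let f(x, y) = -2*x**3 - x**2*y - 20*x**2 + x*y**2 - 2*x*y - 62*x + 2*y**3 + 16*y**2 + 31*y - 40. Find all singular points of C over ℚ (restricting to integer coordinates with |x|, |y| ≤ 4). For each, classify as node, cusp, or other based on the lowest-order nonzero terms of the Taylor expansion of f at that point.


Singular points: {(-3, -2)}; classification: cusp.

Compute partial derivatives:
  f_x = -6*x**2 - 2*x*y - 40*x + y**2 - 2*y - 62.
  f_y = -x**2 + 2*x*y - 2*x + 6*y**2 + 32*y + 31.
Scan x_0 ∈ {−4, ..., 4}. For each x_0, f_y(x_0, y) is a polynomial in y; find its integer roots y ∈ {−4, ..., 4}, then test f_x and f at those candidates.
  x = -4: f_y(-4, y) = 6*y**2 + 24*y + 23; no integer root y with |y| ≤ 4.
  x = -3: f_y(-3, y) = 6*y**2 + 26*y + 28; vanishes at y ∈ {-2}. (-3, -2): f_x = 0, f = 0 — SINGULAR.
  x = -2: f_y(-2, y) = 6*y**2 + 28*y + 31; no integer root y with |y| ≤ 4.
  x = -1: f_y(-1, y) = 6*y**2 + 30*y + 32; no integer root y with |y| ≤ 4.
  x = 0: f_y(0, y) = 6*y**2 + 32*y + 31; no integer root y with |y| ≤ 4.
  x = 1: f_y(1, y) = 6*y**2 + 34*y + 28; vanishes at y ∈ {-1}. (1, -1): f_x = -103 ≠ 0.
  x = 2: f_y(2, y) = 6*y**2 + 36*y + 23; no integer root y with |y| ≤ 4.
  x = 3: f_y(3, y) = 6*y**2 + 38*y + 16; no integer root y with |y| ≤ 4.
  x = 4: f_y(4, y) = 6*y**2 + 40*y + 7; no integer root y with |y| ≤ 4.
Only singular point on the grid: (-3, -2).
Classify: substitute x = -3 + u, y = -2 + v and expand: f = -2*u**3 - u**2*v + u*v**2 + 2*v**3 + v**2.
No constant or linear terms (consistent with a singular point). Quadratic part: v**2. Cubic part: -2*u**3 - u**2*v + u*v**2 + 2*v**3.
The quadratic part v**2 is a perfect square, so there is a single (double) tangent line v = 0, i.e. y = -2. Restricting the cubic part to that line (v = 0) leaves -2*u**3 ≠ 0, so f is not divisible by v and the branch is v² ≈ 2*u**3 to lowest order — this is a cusp.
Classification: cusp.


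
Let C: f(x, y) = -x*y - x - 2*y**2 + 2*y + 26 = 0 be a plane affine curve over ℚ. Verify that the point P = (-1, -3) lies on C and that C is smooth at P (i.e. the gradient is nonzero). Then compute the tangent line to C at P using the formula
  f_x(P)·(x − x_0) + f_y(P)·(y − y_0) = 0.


Tangent line at P: 2*x + 15*y + 47 = 0.

Step 1: f(-1, -3) = 0, so P lies on C.
Step 2: partial derivatives
  f_x(x, y) = -y - 1, f_y(x, y) = -x - 4*y + 2.
  f_x(P) = 2, f_y(P) = 15 (gradient nonzero, so P is smooth).
Step 3: tangent line at P: 2·(x − -1) + 15·(y − -3) = 0.
Expanding: 2*x + 15*y + 47 = 0.


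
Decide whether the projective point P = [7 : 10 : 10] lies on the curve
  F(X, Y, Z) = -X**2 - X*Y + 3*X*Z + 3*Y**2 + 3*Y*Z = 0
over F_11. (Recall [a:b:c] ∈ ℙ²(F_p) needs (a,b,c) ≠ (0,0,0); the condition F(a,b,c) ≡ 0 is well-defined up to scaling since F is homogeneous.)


F(7,10,10) ≡ 9 (mod 11); P is NOT on the curve.

Evaluate F(7, 10, 10) term-by-term (mod 11).
  -X**2 ↦ -1·49·1·1 = -49
  -X*Y ↦ -1·7·10·1 = -70
  3*X*Z ↦ 3·7·1·10 = 210
  3*Y**2 ↦ 3·1·100·1 = 300
  3*Y*Z ↦ 3·1·10·10 = 300
Sum: F(7, 10, 10) = (-49) + (-70) + (210) + (300) + (300) = 691.
Reducing mod 11: 691 ≡ 9 (mod 11).
Since F(a, b, c) ≡ 9 ≠ 0 (mod 11), P does NOT lie on the curve.


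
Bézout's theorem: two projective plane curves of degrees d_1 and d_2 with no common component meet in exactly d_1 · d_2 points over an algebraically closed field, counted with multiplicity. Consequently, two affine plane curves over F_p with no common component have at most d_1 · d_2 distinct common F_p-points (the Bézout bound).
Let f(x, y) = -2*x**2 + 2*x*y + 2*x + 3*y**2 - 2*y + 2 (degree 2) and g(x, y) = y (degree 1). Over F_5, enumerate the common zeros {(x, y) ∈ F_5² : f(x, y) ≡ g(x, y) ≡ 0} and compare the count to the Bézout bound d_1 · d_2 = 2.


Common zeros: {(3, 0)}; count = 1; Bézout bound = 2.

deg(f) = 2, deg(g) = 1, so Bézout bound = 2.
Scan x ∈ F_5. For each x, list the y ∈ F_5 with f(x, y) ≡ 0 and those with g(x, y) ≡ 0 (mod 5); the common zeros in that column are the intersection.
  x = 0: f ≡ 0 at y ∈ {2}; g ≡ 0 at y ∈ {0}; common: ∅.
  x = 1: f ≡ 0 at y ∈ {1, 4}; g ≡ 0 at y ∈ {0}; common: ∅.
  x = 2: f ≡ 0 at y ∈ ∅; g ≡ 0 at y ∈ {0}; common: ∅.
  x = 3: f ≡ 0 at y ∈ {0, 2}; g ≡ 0 at y ∈ {0}; common: {0}.
  x = 4: f ≡ 0 at y ∈ {4}; g ≡ 0 at y ∈ {0}; common: ∅.
Collecting: common zeros = {(3, 0)}, so the count is 1.
Comparison with the Bézout bound: 1 ≤ 2 = deg(f)·deg(g), as expected for curves with no common component (the affine F_5-count falls short of the bound because intersections may lie at infinity, over extension fields, or carry multiplicity).


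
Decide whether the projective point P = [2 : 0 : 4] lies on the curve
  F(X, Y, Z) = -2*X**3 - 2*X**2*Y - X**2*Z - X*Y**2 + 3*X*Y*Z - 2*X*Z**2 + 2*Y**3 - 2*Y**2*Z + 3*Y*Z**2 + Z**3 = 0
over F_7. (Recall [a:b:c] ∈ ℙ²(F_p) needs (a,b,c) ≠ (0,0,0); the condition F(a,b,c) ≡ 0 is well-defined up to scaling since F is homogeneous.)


F(2,0,4) ≡ 3 (mod 7); P is NOT on the curve.

Evaluate F(2, 0, 4) term-by-term (mod 7).
  -2*X**3 ↦ -2·8·1·1 = -16
  -2*X**2*Y ↦ -2·4·0·1 = 0
  -X**2*Z ↦ -1·4·1·4 = -16
  -X*Y**2 ↦ -1·2·0·1 = 0
  3*X*Y*Z ↦ 3·2·0·4 = 0
  -2*X*Z**2 ↦ -2·2·1·16 = -64
  2*Y**3 ↦ 2·1·0·1 = 0
  -2*Y**2*Z ↦ -2·1·0·4 = 0
  3*Y*Z**2 ↦ 3·1·0·16 = 0
  Z**3 ↦ 1·1·1·64 = 64
Sum: F(2, 0, 4) = (-16) + (0) + (-16) + (0) + (0) + (-64) + (0) + (0) + (0) + (64) = -32.
Reducing mod 7: -32 ≡ 3 (mod 7).
Since F(a, b, c) ≡ 3 ≠ 0 (mod 7), P does NOT lie on the curve.


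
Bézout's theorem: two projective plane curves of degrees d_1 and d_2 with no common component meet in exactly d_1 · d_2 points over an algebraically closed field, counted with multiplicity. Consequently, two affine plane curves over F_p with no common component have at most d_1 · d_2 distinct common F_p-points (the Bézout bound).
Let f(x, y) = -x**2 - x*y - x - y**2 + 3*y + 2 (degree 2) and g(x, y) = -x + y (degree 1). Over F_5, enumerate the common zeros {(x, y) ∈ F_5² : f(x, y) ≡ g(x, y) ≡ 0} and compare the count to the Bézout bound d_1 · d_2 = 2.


Common zeros: ∅; count = 0; Bézout bound = 2.

deg(f) = 2, deg(g) = 1, so Bézout bound = 2.
Scan x ∈ F_5. For each x, list the y ∈ F_5 with f(x, y) ≡ 0 and those with g(x, y) ≡ 0 (mod 5); the common zeros in that column are the intersection.
  x = 0: f ≡ 0 at y ∈ ∅; g ≡ 0 at y ∈ {0}; common: ∅.
  x = 1: f ≡ 0 at y ∈ {0, 2}; g ≡ 0 at y ∈ {1}; common: ∅.
  x = 2: f ≡ 0 at y ∈ {3}; g ≡ 0 at y ∈ {2}; common: ∅.
  x = 3: f ≡ 0 at y ∈ {0}; g ≡ 0 at y ∈ {3}; common: ∅.
  x = 4: f ≡ 0 at y ∈ {1, 3}; g ≡ 0 at y ∈ {4}; common: ∅.
Collecting: common zeros = ∅, so the count is 0.
Comparison with the Bézout bound: 0 ≤ 2 = deg(f)·deg(g), as expected for curves with no common component (the affine F_5-count falls short of the bound because intersections may lie at infinity, over extension fields, or carry multiplicity).


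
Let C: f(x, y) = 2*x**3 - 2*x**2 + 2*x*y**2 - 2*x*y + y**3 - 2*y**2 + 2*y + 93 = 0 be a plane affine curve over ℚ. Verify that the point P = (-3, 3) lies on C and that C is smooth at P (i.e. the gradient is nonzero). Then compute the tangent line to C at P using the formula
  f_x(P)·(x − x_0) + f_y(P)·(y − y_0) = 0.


Tangent line at P: 78*x - 13*y + 273 = 0.

Step 1: f(-3, 3) = 0, so P lies on C.
Step 2: partial derivatives
  f_x(x, y) = 6*x**2 - 4*x + 2*y**2 - 2*y, f_y(x, y) = 4*x*y - 2*x + 3*y**2 - 4*y + 2.
  f_x(P) = 78, f_y(P) = -13 (gradient nonzero, so P is smooth).
Step 3: tangent line at P: 78·(x − -3) + -13·(y − 3) = 0.
Expanding: 78*x - 13*y + 273 = 0.


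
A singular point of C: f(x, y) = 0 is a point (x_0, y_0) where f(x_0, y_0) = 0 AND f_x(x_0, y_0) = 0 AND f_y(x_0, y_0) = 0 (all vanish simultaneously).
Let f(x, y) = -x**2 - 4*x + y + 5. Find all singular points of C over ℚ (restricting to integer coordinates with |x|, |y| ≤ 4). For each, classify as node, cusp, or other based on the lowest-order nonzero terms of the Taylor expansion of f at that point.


No singular points in the scanned grid; C is smooth there.

Compute partial derivatives:
  f_x = -2*x - 4.
  f_y = 1.
f_y = 1 is a nonzero constant, so f_y never vanishes: no point (x, y) can satisfy f = f_x = f_y = 0. In particular no (x, y) ∈ {−4, ..., 4}² is singular; the curve is smooth.


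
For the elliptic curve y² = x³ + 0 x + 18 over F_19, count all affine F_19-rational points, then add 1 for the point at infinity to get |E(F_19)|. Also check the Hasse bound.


Affine points = {(1, 0), (2, 8), (2, 11), (3, 8), (3, 11), (4, 5), (4, 14), (6, 5), (6, 14), (7, 0), (8, 6), (8, 13), (9, 5), (9, 14), (10, 7), (10, 12), (11, 0), (12, 6), (12, 13), (13, 7), (13, 12), (14, 8), (14, 11), (15, 7), (15, 12), (18, 6), (18, 13)}; affine count = 27; |E(F_19)| = 28.

Discriminant check: Δ ∝ 4a³ + 27b² = 4·0³ + 27·18² = 4·0 + 27·324 ≡ 8 (mod 19). Nonzero ⇒ E is nonsingular.
For each x ∈ F_19, compute rhs = x³ + 0·x + 18 mod 19, then count y ∈ F_19 with y² ≡ rhs.
  x = 0: rhs = 18, matching y values: none (0 points).
  x = 1: rhs = 0, matching y values: 0 (1 points).
  x = 2: rhs = 7, matching y values: 8, 11 (2 points).
  x = 3: rhs = 7, matching y values: 8, 11 (2 points).
  x = 4: rhs = 6, matching y values: 5, 14 (2 points).
  x = 5: rhs = 10, matching y values: none (0 points).
  x = 6: rhs = 6, matching y values: 5, 14 (2 points).
  x = 7: rhs = 0, matching y values: 0 (1 points).
  x = 8: rhs = 17, matching y values: 6, 13 (2 points).
  x = 9: rhs = 6, matching y values: 5, 14 (2 points).
  x = 10: rhs = 11, matching y values: 7, 12 (2 points).
  x = 11: rhs = 0, matching y values: 0 (1 points).
  x = 12: rhs = 17, matching y values: 6, 13 (2 points).
  x = 13: rhs = 11, matching y values: 7, 12 (2 points).
  x = 14: rhs = 7, matching y values: 8, 11 (2 points).
  x = 15: rhs = 11, matching y values: 7, 12 (2 points).
  x = 16: rhs = 10, matching y values: none (0 points).
  x = 17: rhs = 10, matching y values: none (0 points).
  x = 18: rhs = 17, matching y values: 6, 13 (2 points).
Total affine count: 27.
Full point count |E(F_19)| = 27 + 1 = 28.
Hasse bound: |28 − (19+1)| = |8| = 8 ≤ 2√19 ≈ 8.7178 ✓.


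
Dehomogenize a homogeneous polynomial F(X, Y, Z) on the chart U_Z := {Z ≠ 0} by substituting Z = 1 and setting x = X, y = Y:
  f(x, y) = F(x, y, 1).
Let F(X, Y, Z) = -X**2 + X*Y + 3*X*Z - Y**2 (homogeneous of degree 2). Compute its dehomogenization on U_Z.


f(x, y) = -x**2 + x*y + 3*x - y**2

On U_Z we set Z = 1. Each monomial c·X^i·Y^j·Z^k in F becomes c·x^i·y^j·1^k = c·x^i·y^j.
Substituting Z = 1: F(X, Y, 1) = -x**2 + x*y + 3*x - y**2.
Note: deg(f) ≤ deg(F) = 2; strict inequality happens when F is divisible by Z (lost terms).


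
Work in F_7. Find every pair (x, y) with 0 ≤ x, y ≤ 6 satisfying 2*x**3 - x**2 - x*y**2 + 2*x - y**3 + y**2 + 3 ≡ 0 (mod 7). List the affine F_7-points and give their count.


Affine F_7-points: {(1, 3), (1, 5), (1, 6), (2, 2), (3, 4), (4, 1), (4, 5), (5, 0), (5, 3), (6, 5)}; count = 10.

For each of the 49 pairs (x, y) ∈ F_7², evaluate f(x, y) mod 7. Record the zeros.
  x = 0: [0↦3, 1↦3, 2↦6, 3↦6, 4↦4, 5↦1, 6↦5]  zeros at y ∈ ∅
  x = 1: [0↦6, 1↦5, 2↦5, 3↦0, 4↦5, 5↦0, 6↦0]  zeros at y ∈ {3, 5, 6}
  x = 2: [0↦5, 1↦3, 2↦0, 3↦4, 4↦2, 5↦2, 6↦5]  zeros at y ∈ {2}
  x = 3: [0↦5, 1↦2, 2↦3, 3↦2, 4↦0, 5↦5, 6↦4]  zeros at y ∈ {4}
  x = 4: [0↦4, 1↦0, 2↦5, 3↦6, 4↦4, 5↦0, 6↦2]  zeros at y ∈ {1, 5}
  x = 5: [0↦0, 1↦2, 2↦4, 3↦0, 4↦5, 5↦6, 6↦4]  zeros at y ∈ {0, 3}
  x = 6: [0↦5, 1↦6, 2↦5, 3↦3, 4↦1, 5↦0, 6↦1]  zeros at y ∈ {5}
Collecting zeros: affine points = {(1, 3), (1, 5), (1, 6), (2, 2), (3, 4), (4, 1), (4, 5), (5, 0), (5, 3), (6, 5)}.
Total count |C(F_7)_aff| = 10.


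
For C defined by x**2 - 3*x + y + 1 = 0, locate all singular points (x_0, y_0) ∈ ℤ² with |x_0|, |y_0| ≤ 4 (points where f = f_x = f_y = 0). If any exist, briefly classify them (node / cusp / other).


No singular points in the scanned grid; C is smooth there.

Compute partial derivatives:
  f_x = 2*x - 3.
  f_y = 1.
f_y = 1 is a nonzero constant, so f_y never vanishes: no point (x, y) can satisfy f = f_x = f_y = 0. In particular no (x, y) ∈ {−4, ..., 4}² is singular; the curve is smooth.


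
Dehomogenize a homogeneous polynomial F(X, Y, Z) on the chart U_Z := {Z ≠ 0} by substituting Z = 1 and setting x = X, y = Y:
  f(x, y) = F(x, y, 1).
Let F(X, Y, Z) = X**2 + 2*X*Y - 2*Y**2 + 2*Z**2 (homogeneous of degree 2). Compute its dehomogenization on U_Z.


f(x, y) = x**2 + 2*x*y - 2*y**2 + 2

On U_Z we set Z = 1. Each monomial c·X^i·Y^j·Z^k in F becomes c·x^i·y^j·1^k = c·x^i·y^j.
Substituting Z = 1: F(X, Y, 1) = x**2 + 2*x*y - 2*y**2 + 2.
Note: deg(f) ≤ deg(F) = 2; strict inequality happens when F is divisible by Z (lost terms).


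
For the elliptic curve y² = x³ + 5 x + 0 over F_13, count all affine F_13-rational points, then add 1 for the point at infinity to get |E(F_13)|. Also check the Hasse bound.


Affine points = {(0, 0), (3, 4), (3, 9), (6, 5), (6, 8), (7, 1), (7, 12), (10, 6), (10, 7)}; affine count = 9; |E(F_13)| = 10.

Discriminant check: Δ ∝ 4a³ + 27b² = 4·5³ + 27·0² = 4·125 + 27·0 ≡ 6 (mod 13). Nonzero ⇒ E is nonsingular.
For each x ∈ F_13, compute rhs = x³ + 5·x + 0 mod 13, then count y ∈ F_13 with y² ≡ rhs.
  x = 0: rhs = 0, matching y values: 0 (1 points).
  x = 1: rhs = 6, matching y values: none (0 points).
  x = 2: rhs = 5, matching y values: none (0 points).
  x = 3: rhs = 3, matching y values: 4, 9 (2 points).
  x = 4: rhs = 6, matching y values: none (0 points).
  x = 5: rhs = 7, matching y values: none (0 points).
  x = 6: rhs = 12, matching y values: 5, 8 (2 points).
  x = 7: rhs = 1, matching y values: 1, 12 (2 points).
  x = 8: rhs = 6, matching y values: none (0 points).
  x = 9: rhs = 7, matching y values: none (0 points).
  x = 10: rhs = 10, matching y values: 6, 7 (2 points).
  x = 11: rhs = 8, matching y values: none (0 points).
  x = 12: rhs = 7, matching y values: none (0 points).
Total affine count: 9.
Full point count |E(F_13)| = 9 + 1 = 10.
Hasse bound: |10 − (13+1)| = |-4| = 4 ≤ 2√13 ≈ 7.2111 ✓.


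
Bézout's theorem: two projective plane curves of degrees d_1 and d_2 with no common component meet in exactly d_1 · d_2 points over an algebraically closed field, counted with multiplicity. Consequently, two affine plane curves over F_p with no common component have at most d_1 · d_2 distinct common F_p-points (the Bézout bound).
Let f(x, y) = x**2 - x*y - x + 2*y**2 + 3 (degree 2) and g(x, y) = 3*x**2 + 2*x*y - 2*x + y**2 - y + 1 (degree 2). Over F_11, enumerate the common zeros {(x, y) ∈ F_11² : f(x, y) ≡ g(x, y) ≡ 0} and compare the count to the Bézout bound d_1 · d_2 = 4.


Common zeros: {(9, 3)}; count = 1; Bézout bound = 4.

deg(f) = 2, deg(g) = 2, so Bézout bound = 4.
Scan x ∈ F_11. For each x, list the y ∈ F_11 with f(x, y) ≡ 0 and those with g(x, y) ≡ 0 (mod 11); the common zeros in that column are the intersection.
  x = 0: f ≡ 0 at y ∈ {2, 9}; g ≡ 0 at y ∈ ∅; common: ∅.
  x = 1: f ≡ 0 at y ∈ ∅; g ≡ 0 at y ∈ {4, 6}; common: ∅.
  x = 2: f ≡ 0 at y ∈ ∅; g ≡ 0 at y ∈ ∅; common: ∅.
  x = 3: f ≡ 0 at y ∈ {2, 5}; g ≡ 0 at y ∈ {0, 6}; common: ∅.
  x = 4: f ≡ 0 at y ∈ ∅; g ≡ 0 at y ∈ ∅; common: ∅.
  x = 5: f ≡ 0 at y ∈ ∅; g ≡ 0 at y ∈ {0, 2}; common: ∅.
  x = 6: f ≡ 0 at y ∈ {0, 3}; g ≡ 0 at y ∈ ∅; common: ∅.
  x = 7: f ≡ 0 at y ∈ ∅; g ≡ 0 at y ∈ ∅; common: ∅.
  x = 8: f ≡ 0 at y ∈ ∅; g ≡ 0 at y ∈ {3, 4}; common: ∅.
  x = 9: f ≡ 0 at y ∈ {3, 7}; g ≡ 0 at y ∈ {2, 3}; common: {3}.
  x = 10: f ≡ 0 at y ∈ {7, 9}; g ≡ 0 at y ∈ ∅; common: ∅.
Collecting: common zeros = {(9, 3)}, so the count is 1.
Comparison with the Bézout bound: 1 ≤ 4 = deg(f)·deg(g), as expected for curves with no common component (the affine F_11-count falls short of the bound because intersections may lie at infinity, over extension fields, or carry multiplicity).


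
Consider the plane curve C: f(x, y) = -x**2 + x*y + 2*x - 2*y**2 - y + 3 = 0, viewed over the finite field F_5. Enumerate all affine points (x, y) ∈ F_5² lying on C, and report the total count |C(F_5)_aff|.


Affine F_5-points: {(0, 1), (2, 4), (3, 0), (3, 1), (4, 0), (4, 4)}; count = 6.

For each of the 25 pairs (x, y) ∈ F_5², evaluate f(x, y) mod 5. Record the zeros.
  x = 0: [0↦3, 1↦0, 2↦3, 3↦2, 4↦2]  zeros at y ∈ {1}
  x = 1: [0↦4, 1↦2, 2↦1, 3↦1, 4↦2]  zeros at y ∈ ∅
  x = 2: [0↦3, 1↦2, 2↦2, 3↦3, 4↦0]  zeros at y ∈ {4}
  x = 3: [0↦0, 1↦0, 2↦1, 3↦3, 4↦1]  zeros at y ∈ {0, 1}
  x = 4: [0↦0, 1↦1, 2↦3, 3↦1, 4↦0]  zeros at y ∈ {0, 4}
Collecting zeros: affine points = {(0, 1), (2, 4), (3, 0), (3, 1), (4, 0), (4, 4)}.
Total count |C(F_5)_aff| = 6.


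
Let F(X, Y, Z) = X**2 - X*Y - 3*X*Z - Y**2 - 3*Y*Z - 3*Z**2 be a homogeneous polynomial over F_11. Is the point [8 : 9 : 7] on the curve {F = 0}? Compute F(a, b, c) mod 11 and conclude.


F(8,9,7) ≡ 1 (mod 11); P is NOT on the curve.

Evaluate F(8, 9, 7) term-by-term (mod 11).
  X**2 ↦ 1·64·1·1 = 64
  -X*Y ↦ -1·8·9·1 = -72
  -3*X*Z ↦ -3·8·1·7 = -168
  -Y**2 ↦ -1·1·81·1 = -81
  -3*Y*Z ↦ -3·1·9·7 = -189
  -3*Z**2 ↦ -3·1·1·49 = -147
Sum: F(8, 9, 7) = (64) + (-72) + (-168) + (-81) + (-189) + (-147) = -593.
Reducing mod 11: -593 ≡ 1 (mod 11).
Since F(a, b, c) ≡ 1 ≠ 0 (mod 11), P does NOT lie on the curve.


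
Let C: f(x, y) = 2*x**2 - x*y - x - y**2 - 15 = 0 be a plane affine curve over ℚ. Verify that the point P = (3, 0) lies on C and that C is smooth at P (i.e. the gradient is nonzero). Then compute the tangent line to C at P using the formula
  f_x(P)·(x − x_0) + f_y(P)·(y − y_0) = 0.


Tangent line at P: 11*x - 3*y - 33 = 0.

Step 1: f(3, 0) = 0, so P lies on C.
Step 2: partial derivatives
  f_x(x, y) = 4*x - y - 1, f_y(x, y) = -x - 2*y.
  f_x(P) = 11, f_y(P) = -3 (gradient nonzero, so P is smooth).
Step 3: tangent line at P: 11·(x − 3) + -3·(y − 0) = 0.
Expanding: 11*x - 3*y - 33 = 0.


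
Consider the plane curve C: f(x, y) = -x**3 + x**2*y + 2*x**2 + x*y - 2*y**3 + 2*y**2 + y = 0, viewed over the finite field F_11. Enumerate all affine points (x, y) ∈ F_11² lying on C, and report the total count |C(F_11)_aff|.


Affine F_11-points: {(0, 0), (0, 3), (0, 9), (1, 6), (2, 0), (2, 5), (2, 7), (3, 7), (3, 9), (4, 1), (4, 4), (4, 7), (5, 1), (6, 2), (7, 3), (8, 9), (9, 3)}; count = 17.

For each of the 121 pairs (x, y) ∈ F_11², evaluate f(x, y) mod 11. Record the zeros.
  x = 0: [0↦0, 1↦1, 2↦5, 3↦0, 4↦7, 5↦3, 6↦9, 7↦2, 8↦3, 9↦0, 10↦3]  zeros at y ∈ {0, 3, 9}
  x = 1: [0↦1, 1↦4, 2↦10, 3↦7, 4↦5, 5↦3, 6↦0, 7↦6, 8↦9, 9↦8, 10↦2]  zeros at y ∈ {6}
  x = 2: [0↦0, 1↦7, 2↦6, 3↦7, 4↦9, 5↦0, 6↦1, 7↦0, 8↦7, 9↦10, 10↦8]  zeros at y ∈ {0, 5, 7}
  x = 3: [0↦2, 1↦4, 2↦9, 3↦5, 4↦2, 5↦10, 6↦6, 7↦0, 8↦2, 9↦0, 10↦4]  zeros at y ∈ {7, 9}
  x = 4: [0↦1, 1↦0, 2↦2, 3↦6, 4↦0, 5↦5, 6↦9, 7↦0, 8↦10, 9↦5, 10↦6]  zeros at y ∈ {1, 4, 7}
  x = 5: [0↦2, 1↦0, 2↦1, 3↦4, 4↦8, 5↦1, 6↦4, 7↦5, 8↦3, 9↦8, 10↦8]  zeros at y ∈ {1}
  x = 6: [0↦10, 1↦9, 2↦0, 3↦4, 4↦9, 5↦3, 6↦7, 7↦9, 8↦8, 9↦3, 10↦4]  zeros at y ∈ {2}
  x = 7: [0↦8, 1↦10, 2↦4, 3↦0, 4↦8, 5↦5, 6↦1, 7↦6, 8↦8, 9↦6, 10↦10]  zeros at y ∈ {3}
  x = 8: [0↦1, 1↦8, 2↦7, 3↦8, 4↦10, 5↦1, 6↦2, 7↦1, 8↦8, 9↦0, 10↦9]  zeros at y ∈ {9}
  x = 9: [0↦5, 1↦8, 2↦3, 3↦0, 4↦9, 5↦7, 6↦4, 7↦10, 8↦2, 9↦1, 10↦6]  zeros at y ∈ {3}
  x = 10: [0↦3, 1↦4, 2↦8, 3↦3, 4↦10, 5↦6, 6↦1, 7↦5, 8↦6, 9↦3, 10↦6]  zeros at y ∈ ∅
Collecting zeros: affine points = {(0, 0), (0, 3), (0, 9), (1, 6), (2, 0), (2, 5), (2, 7), (3, 7), (3, 9), (4, 1), (4, 4), (4, 7), (5, 1), (6, 2), (7, 3), (8, 9), (9, 3)}.
Total count |C(F_11)_aff| = 17.


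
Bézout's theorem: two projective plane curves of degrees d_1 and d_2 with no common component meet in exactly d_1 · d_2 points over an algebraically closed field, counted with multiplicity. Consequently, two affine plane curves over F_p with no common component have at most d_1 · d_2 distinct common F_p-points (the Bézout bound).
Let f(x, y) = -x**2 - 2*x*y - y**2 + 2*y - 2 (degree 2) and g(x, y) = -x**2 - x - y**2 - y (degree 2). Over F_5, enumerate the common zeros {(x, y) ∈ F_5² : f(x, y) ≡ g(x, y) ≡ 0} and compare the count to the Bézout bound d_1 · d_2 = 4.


Common zeros: {(0, 4)}; count = 1; Bézout bound = 4.

deg(f) = 2, deg(g) = 2, so Bézout bound = 4.
Scan x ∈ F_5. For each x, list the y ∈ F_5 with f(x, y) ≡ 0 and those with g(x, y) ≡ 0 (mod 5); the common zeros in that column are the intersection.
  x = 0: f ≡ 0 at y ∈ {3, 4}; g ≡ 0 at y ∈ {0, 4}; common: {4}.
  x = 1: f ≡ 0 at y ∈ ∅; g ≡ 0 at y ∈ ∅; common: ∅.
  x = 2: f ≡ 0 at y ∈ {4}; g ≡ 0 at y ∈ ∅; common: ∅.
  x = 3: f ≡ 0 at y ∈ ∅; g ≡ 0 at y ∈ ∅; common: ∅.
  x = 4: f ≡ 0 at y ∈ {1, 3}; g ≡ 0 at y ∈ {0, 4}; common: ∅.
Collecting: common zeros = {(0, 4)}, so the count is 1.
Comparison with the Bézout bound: 1 ≤ 4 = deg(f)·deg(g), as expected for curves with no common component (the affine F_5-count falls short of the bound because intersections may lie at infinity, over extension fields, or carry multiplicity).


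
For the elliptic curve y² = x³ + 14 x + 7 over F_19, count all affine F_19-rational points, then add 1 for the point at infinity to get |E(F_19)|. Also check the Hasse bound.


Affine points = {(0, 8), (0, 11), (2, 9), (2, 10), (3, 0), (7, 7), (7, 12), (8, 2), (8, 17), (9, 8), (9, 11), (10, 8), (10, 11), (13, 7), (13, 12), (15, 1), (15, 18), (17, 3), (17, 16), (18, 7), (18, 12)}; affine count = 21; |E(F_19)| = 22.

Discriminant check: Δ ∝ 4a³ + 27b² = 4·14³ + 27·7² = 4·2744 + 27·49 ≡ 6 (mod 19). Nonzero ⇒ E is nonsingular.
For each x ∈ F_19, compute rhs = x³ + 14·x + 7 mod 19, then count y ∈ F_19 with y² ≡ rhs.
  x = 0: rhs = 7, matching y values: 8, 11 (2 points).
  x = 1: rhs = 3, matching y values: none (0 points).
  x = 2: rhs = 5, matching y values: 9, 10 (2 points).
  x = 3: rhs = 0, matching y values: 0 (1 points).
  x = 4: rhs = 13, matching y values: none (0 points).
  x = 5: rhs = 12, matching y values: none (0 points).
  x = 6: rhs = 3, matching y values: none (0 points).
  x = 7: rhs = 11, matching y values: 7, 12 (2 points).
  x = 8: rhs = 4, matching y values: 2, 17 (2 points).
  x = 9: rhs = 7, matching y values: 8, 11 (2 points).
  x = 10: rhs = 7, matching y values: 8, 11 (2 points).
  x = 11: rhs = 10, matching y values: none (0 points).
  x = 12: rhs = 3, matching y values: none (0 points).
  x = 13: rhs = 11, matching y values: 7, 12 (2 points).
  x = 14: rhs = 2, matching y values: none (0 points).
  x = 15: rhs = 1, matching y values: 1, 18 (2 points).
  x = 16: rhs = 14, matching y values: none (0 points).
  x = 17: rhs = 9, matching y values: 3, 16 (2 points).
  x = 18: rhs = 11, matching y values: 7, 12 (2 points).
Total affine count: 21.
Full point count |E(F_19)| = 21 + 1 = 22.
Hasse bound: |22 − (19+1)| = |2| = 2 ≤ 2√19 ≈ 8.7178 ✓.


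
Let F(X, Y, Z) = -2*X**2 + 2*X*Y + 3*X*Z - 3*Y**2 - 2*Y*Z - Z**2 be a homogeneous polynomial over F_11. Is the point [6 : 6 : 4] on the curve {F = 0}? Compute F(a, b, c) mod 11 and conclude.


F(6,6,4) ≡ 10 (mod 11); P is NOT on the curve.

Evaluate F(6, 6, 4) term-by-term (mod 11).
  -2*X**2 ↦ -2·36·1·1 = -72
  2*X*Y ↦ 2·6·6·1 = 72
  3*X*Z ↦ 3·6·1·4 = 72
  -3*Y**2 ↦ -3·1·36·1 = -108
  -2*Y*Z ↦ -2·1·6·4 = -48
  -Z**2 ↦ -1·1·1·16 = -16
Sum: F(6, 6, 4) = (-72) + (72) + (72) + (-108) + (-48) + (-16) = -100.
Reducing mod 11: -100 ≡ 10 (mod 11).
Since F(a, b, c) ≡ 10 ≠ 0 (mod 11), P does NOT lie on the curve.


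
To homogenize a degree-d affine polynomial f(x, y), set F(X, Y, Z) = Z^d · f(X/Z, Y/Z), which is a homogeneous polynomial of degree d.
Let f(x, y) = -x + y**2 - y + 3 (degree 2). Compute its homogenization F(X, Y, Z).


F(X, Y, Z) = -X*Z + Y**2 - Y*Z + 3*Z**2

deg(f) = 2.
Substitute x = X/Z, y = Y/Z into f, then multiply by Z^2.
  monomial -1·x^1·y^0 ↦ -1·X^1·Y^0·Z^1.
  monomial 1·x^0·y^2 ↦ 1·X^0·Y^2·Z^0.
  monomial -1·x^0·y^1 ↦ -1·X^0·Y^1·Z^1.
  monomial 3·x^0·y^0 ↦ 3·X^0·Y^0·Z^2.
Collecting: F(X, Y, Z) = -X*Z + Y**2 - Y*Z + 3*Z**2.
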